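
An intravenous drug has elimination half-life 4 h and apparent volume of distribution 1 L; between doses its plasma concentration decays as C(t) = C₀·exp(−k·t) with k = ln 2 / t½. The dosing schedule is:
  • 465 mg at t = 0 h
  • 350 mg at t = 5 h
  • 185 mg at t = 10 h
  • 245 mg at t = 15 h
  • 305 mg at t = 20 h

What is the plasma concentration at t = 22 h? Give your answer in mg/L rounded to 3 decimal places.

k = ln 2 / 4 = 0.17329 per h
Dose 1 (465 mg at t=0 h): 465·exp(−0.17329·22) = 10.275 mg/L
Dose 2 (350 mg at t=5 h): 350·exp(−0.17329·17) = 18.395 mg/L
Dose 3 (185 mg at t=10 h): 185·exp(−0.17329·12) = 23.125 mg/L
Dose 4 (245 mg at t=15 h): 245·exp(−0.17329·7) = 72.839 mg/L
Dose 5 (305 mg at t=20 h): 305·exp(−0.17329·2) = 215.668 mg/L
C(22) = 10.275 + 18.395 + 23.125 + 72.839 + 215.668 = 340.301 mg/L

340.301 mg/L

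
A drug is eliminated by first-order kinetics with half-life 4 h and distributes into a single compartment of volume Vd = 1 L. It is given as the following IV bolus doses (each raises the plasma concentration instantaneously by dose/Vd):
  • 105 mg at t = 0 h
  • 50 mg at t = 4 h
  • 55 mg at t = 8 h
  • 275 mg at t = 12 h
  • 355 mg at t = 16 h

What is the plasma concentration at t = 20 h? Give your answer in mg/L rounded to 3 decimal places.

k = ln 2 / 4 = 0.17329 per h
Dose 1 (105 mg at t=0 h): 105·exp(−0.17329·20) = 3.281 mg/L
Dose 2 (50 mg at t=4 h): 50·exp(−0.17329·16) = 3.125 mg/L
Dose 3 (55 mg at t=8 h): 55·exp(−0.17329·12) = 6.875 mg/L
Dose 4 (275 mg at t=12 h): 275·exp(−0.17329·8) = 68.750 mg/L
Dose 5 (355 mg at t=16 h): 355·exp(−0.17329·4) = 177.500 mg/L
C(20) = 3.281 + 3.125 + 6.875 + 68.750 + 177.500 = 259.531 mg/L

259.531 mg/L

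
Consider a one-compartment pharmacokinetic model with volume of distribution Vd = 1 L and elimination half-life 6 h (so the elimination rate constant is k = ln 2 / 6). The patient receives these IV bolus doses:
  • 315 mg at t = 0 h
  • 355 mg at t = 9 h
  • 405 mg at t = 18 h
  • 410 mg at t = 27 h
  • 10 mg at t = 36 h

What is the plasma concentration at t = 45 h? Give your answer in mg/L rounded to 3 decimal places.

k = ln 2 / 6 = 0.11552 per h
Dose 1 (315 mg at t=0 h): 315·exp(−0.11552·45) = 1.740 mg/L
Dose 2 (355 mg at t=9 h): 355·exp(−0.11552·36) = 5.547 mg/L
Dose 3 (405 mg at t=18 h): 405·exp(−0.11552·27) = 17.899 mg/L
Dose 4 (410 mg at t=27 h): 410·exp(−0.11552·18) = 51.250 mg/L
Dose 5 (10 mg at t=36 h): 10·exp(−0.11552·9) = 3.536 mg/L
C(45) = 1.740 + 5.547 + 17.899 + 51.250 + 3.536 = 79.971 mg/L

79.971 mg/L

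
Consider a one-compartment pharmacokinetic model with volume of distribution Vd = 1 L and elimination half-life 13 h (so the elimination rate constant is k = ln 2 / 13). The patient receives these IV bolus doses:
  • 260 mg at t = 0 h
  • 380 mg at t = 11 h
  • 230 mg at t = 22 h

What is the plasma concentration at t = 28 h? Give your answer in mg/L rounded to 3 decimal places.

378.961 mg/L

k = ln 2 / 13 = 0.05332 per h
Dose 1 (260 mg at t=0 h): 260·exp(−0.05332·28) = 58.425 mg/L
Dose 2 (380 mg at t=11 h): 380·exp(−0.05332·17) = 153.507 mg/L
Dose 3 (230 mg at t=22 h): 230·exp(−0.05332·6) = 167.029 mg/L
C(28) = 58.425 + 153.507 + 167.029 = 378.961 mg/L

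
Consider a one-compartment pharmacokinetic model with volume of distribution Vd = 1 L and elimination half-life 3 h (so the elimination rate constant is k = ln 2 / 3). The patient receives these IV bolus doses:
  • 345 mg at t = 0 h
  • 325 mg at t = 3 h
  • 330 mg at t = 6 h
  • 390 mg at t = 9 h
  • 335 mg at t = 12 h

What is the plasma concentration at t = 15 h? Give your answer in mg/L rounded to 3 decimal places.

k = ln 2 / 3 = 0.23105 per h
Dose 1 (345 mg at t=0 h): 345·exp(−0.23105·15) = 10.781 mg/L
Dose 2 (325 mg at t=3 h): 325·exp(−0.23105·12) = 20.312 mg/L
Dose 3 (330 mg at t=6 h): 330·exp(−0.23105·9) = 41.250 mg/L
Dose 4 (390 mg at t=9 h): 390·exp(−0.23105·6) = 97.500 mg/L
Dose 5 (335 mg at t=12 h): 335·exp(−0.23105·3) = 167.500 mg/L
C(15) = 10.781 + 20.312 + 41.250 + 97.500 + 167.500 = 337.344 mg/L

337.344 mg/L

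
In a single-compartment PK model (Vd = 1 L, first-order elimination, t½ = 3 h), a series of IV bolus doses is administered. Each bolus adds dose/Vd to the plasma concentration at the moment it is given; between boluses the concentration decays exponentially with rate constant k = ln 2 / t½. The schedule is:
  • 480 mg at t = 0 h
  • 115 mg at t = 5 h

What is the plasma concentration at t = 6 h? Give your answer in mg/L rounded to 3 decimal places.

k = ln 2 / 3 = 0.23105 per h
Dose 1 (480 mg at t=0 h): 480·exp(−0.23105·6) = 120.000 mg/L
Dose 2 (115 mg at t=5 h): 115·exp(−0.23105·1) = 91.276 mg/L
C(6) = 120.000 + 91.276 = 211.276 mg/L

211.276 mg/L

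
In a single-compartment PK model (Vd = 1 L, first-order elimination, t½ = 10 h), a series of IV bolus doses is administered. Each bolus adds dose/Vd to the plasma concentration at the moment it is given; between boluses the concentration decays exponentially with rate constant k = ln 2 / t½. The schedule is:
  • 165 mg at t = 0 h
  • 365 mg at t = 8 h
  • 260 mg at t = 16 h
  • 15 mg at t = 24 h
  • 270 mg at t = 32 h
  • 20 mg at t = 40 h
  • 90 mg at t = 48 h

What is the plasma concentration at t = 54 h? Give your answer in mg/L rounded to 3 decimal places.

k = ln 2 / 10 = 0.06931 per h
Dose 1 (165 mg at t=0 h): 165·exp(−0.06931·54) = 3.908 mg/L
Dose 2 (365 mg at t=8 h): 365·exp(−0.06931·46) = 15.051 mg/L
Dose 3 (260 mg at t=16 h): 260·exp(−0.06931·38) = 18.666 mg/L
Dose 4 (15 mg at t=24 h): 15·exp(−0.06931·30) = 1.875 mg/L
Dose 5 (270 mg at t=32 h): 270·exp(−0.06931·22) = 58.762 mg/L
Dose 6 (20 mg at t=40 h): 20·exp(−0.06931·14) = 7.579 mg/L
Dose 7 (90 mg at t=48 h): 90·exp(−0.06931·6) = 59.378 mg/L
C(54) = 3.908 + 15.051 + 18.666 + 1.875 + 58.762 + 7.579 + 59.378 = 165.218 mg/L

165.218 mg/L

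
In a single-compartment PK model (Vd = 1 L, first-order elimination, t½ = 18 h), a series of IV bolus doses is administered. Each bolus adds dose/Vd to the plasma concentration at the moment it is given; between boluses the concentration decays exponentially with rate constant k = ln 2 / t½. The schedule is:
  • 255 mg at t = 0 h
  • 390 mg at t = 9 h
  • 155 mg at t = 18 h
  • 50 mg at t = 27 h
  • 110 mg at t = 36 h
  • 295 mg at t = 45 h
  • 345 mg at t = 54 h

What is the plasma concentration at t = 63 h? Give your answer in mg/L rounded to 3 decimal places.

541.532 mg/L

k = ln 2 / 18 = 0.03851 per h
Dose 1 (255 mg at t=0 h): 255·exp(−0.03851·63) = 22.539 mg/L
Dose 2 (390 mg at t=9 h): 390·exp(−0.03851·54) = 48.750 mg/L
Dose 3 (155 mg at t=18 h): 155·exp(−0.03851·45) = 27.400 mg/L
Dose 4 (50 mg at t=27 h): 50·exp(−0.03851·36) = 12.500 mg/L
Dose 5 (110 mg at t=36 h): 110·exp(−0.03851·27) = 38.891 mg/L
Dose 6 (295 mg at t=45 h): 295·exp(−0.03851·18) = 147.500 mg/L
Dose 7 (345 mg at t=54 h): 345·exp(−0.03851·9) = 243.952 mg/L
C(63) = 22.539 + 48.750 + 27.400 + 12.500 + 38.891 + 147.500 + 243.952 = 541.532 mg/L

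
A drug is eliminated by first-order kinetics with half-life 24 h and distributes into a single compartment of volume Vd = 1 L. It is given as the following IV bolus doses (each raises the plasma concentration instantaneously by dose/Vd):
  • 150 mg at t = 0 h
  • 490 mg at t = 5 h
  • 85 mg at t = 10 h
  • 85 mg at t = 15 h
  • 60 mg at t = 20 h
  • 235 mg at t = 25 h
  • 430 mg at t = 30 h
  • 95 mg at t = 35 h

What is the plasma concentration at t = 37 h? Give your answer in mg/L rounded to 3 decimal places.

k = ln 2 / 24 = 0.02888 per h
Dose 1 (150 mg at t=0 h): 150·exp(−0.02888·37) = 51.523 mg/L
Dose 2 (490 mg at t=5 h): 490·exp(−0.02888·32) = 194.457 mg/L
Dose 3 (85 mg at t=10 h): 85·exp(−0.02888·27) = 38.973 mg/L
Dose 4 (85 mg at t=15 h): 85·exp(−0.02888·22) = 45.027 mg/L
Dose 5 (60 mg at t=20 h): 60·exp(−0.02888·17) = 36.722 mg/L
Dose 6 (235 mg at t=25 h): 235·exp(−0.02888·12) = 166.170 mg/L
Dose 7 (430 mg at t=30 h): 430·exp(−0.02888·7) = 351.292 mg/L
Dose 8 (95 mg at t=35 h): 95·exp(−0.02888·2) = 89.668 mg/L
C(37) = 51.523 + 194.457 + 38.973 + 45.027 + 36.722 + 166.170 + 351.292 + 89.668 = 973.831 mg/L

973.831 mg/L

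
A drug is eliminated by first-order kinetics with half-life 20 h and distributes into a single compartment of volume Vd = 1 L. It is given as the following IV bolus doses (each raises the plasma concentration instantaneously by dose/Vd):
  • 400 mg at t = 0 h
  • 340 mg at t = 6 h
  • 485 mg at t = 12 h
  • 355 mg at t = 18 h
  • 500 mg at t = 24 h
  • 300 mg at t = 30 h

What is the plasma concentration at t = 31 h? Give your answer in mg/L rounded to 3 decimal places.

k = ln 2 / 20 = 0.03466 per h
Dose 1 (400 mg at t=0 h): 400·exp(−0.03466·31) = 136.604 mg/L
Dose 2 (340 mg at t=6 h): 340·exp(−0.03466·25) = 142.952 mg/L
Dose 3 (485 mg at t=12 h): 485·exp(−0.03466·19) = 251.052 mg/L
Dose 4 (355 mg at t=18 h): 355·exp(−0.03466·13) = 226.235 mg/L
Dose 5 (500 mg at t=24 h): 500·exp(−0.03466·7) = 392.292 mg/L
Dose 6 (300 mg at t=30 h): 300·exp(−0.03466·1) = 289.781 mg/L
C(31) = 136.604 + 142.952 + 251.052 + 226.235 + 392.292 + 289.781 = 1438.916 mg/L

1438.916 mg/L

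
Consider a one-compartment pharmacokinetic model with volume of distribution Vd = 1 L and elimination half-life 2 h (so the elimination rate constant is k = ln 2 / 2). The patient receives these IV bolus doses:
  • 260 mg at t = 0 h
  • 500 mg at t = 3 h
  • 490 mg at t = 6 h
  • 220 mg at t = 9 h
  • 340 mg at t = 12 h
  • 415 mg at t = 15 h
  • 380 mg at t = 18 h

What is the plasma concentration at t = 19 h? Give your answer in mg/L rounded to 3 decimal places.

k = ln 2 / 2 = 0.34657 per h
Dose 1 (260 mg at t=0 h): 260·exp(−0.34657·19) = 0.359 mg/L
Dose 2 (500 mg at t=3 h): 500·exp(−0.34657·16) = 1.953 mg/L
Dose 3 (490 mg at t=6 h): 490·exp(−0.34657·13) = 5.414 mg/L
Dose 4 (220 mg at t=9 h): 220·exp(−0.34657·10) = 6.875 mg/L
Dose 5 (340 mg at t=12 h): 340·exp(−0.34657·7) = 30.052 mg/L
Dose 6 (415 mg at t=15 h): 415·exp(−0.34657·4) = 103.750 mg/L
Dose 7 (380 mg at t=18 h): 380·exp(−0.34657·1) = 268.701 mg/L
C(19) = 0.359 + 1.953 + 5.414 + 6.875 + 30.052 + 103.750 + 268.701 = 417.104 mg/L

417.104 mg/L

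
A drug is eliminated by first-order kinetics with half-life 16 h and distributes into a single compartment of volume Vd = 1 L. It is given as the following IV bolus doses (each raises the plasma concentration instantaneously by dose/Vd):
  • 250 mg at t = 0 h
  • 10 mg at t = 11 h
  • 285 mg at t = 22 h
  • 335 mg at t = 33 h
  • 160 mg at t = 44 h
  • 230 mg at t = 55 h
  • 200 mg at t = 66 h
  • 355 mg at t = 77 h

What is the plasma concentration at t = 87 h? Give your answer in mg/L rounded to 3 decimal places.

k = ln 2 / 16 = 0.04332 per h
Dose 1 (250 mg at t=0 h): 250·exp(−0.04332·87) = 5.769 mg/L
Dose 2 (10 mg at t=11 h): 10·exp(−0.04332·76) = 0.372 mg/L
Dose 3 (285 mg at t=22 h): 285·exp(−0.04332·65) = 17.057 mg/L
Dose 4 (335 mg at t=33 h): 335·exp(−0.04332·54) = 32.290 mg/L
Dose 5 (160 mg at t=44 h): 160·exp(−0.04332·43) = 24.837 mg/L
Dose 6 (230 mg at t=55 h): 230·exp(−0.04332·32) = 57.500 mg/L
Dose 7 (200 mg at t=66 h): 200·exp(−0.04332·21) = 80.525 mg/L
Dose 8 (355 mg at t=77 h): 355·exp(−0.04332·10) = 230.189 mg/L
C(87) = 5.769 + 0.372 + 17.057 + 32.290 + 24.837 + 57.500 + 80.525 + 230.189 = 448.539 mg/L

448.539 mg/L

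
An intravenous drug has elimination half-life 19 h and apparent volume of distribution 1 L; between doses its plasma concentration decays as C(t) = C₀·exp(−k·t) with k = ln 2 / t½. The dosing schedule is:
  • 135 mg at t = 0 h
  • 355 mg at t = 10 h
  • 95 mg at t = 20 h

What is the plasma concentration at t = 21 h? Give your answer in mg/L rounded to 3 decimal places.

k = ln 2 / 19 = 0.03648 per h
Dose 1 (135 mg at t=0 h): 135·exp(−0.03648·21) = 62.750 mg/L
Dose 2 (355 mg at t=10 h): 355·exp(−0.03648·11) = 237.655 mg/L
Dose 3 (95 mg at t=20 h): 95·exp(−0.03648·1) = 91.597 mg/L
C(21) = 62.750 + 237.655 + 91.597 = 392.003 mg/L

392.003 mg/L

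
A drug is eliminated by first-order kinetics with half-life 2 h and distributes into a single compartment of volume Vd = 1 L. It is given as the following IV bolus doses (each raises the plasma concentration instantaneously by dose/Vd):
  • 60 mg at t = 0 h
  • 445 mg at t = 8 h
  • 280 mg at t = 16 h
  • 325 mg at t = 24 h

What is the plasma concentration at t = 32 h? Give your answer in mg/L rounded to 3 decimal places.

21.516 mg/L

k = ln 2 / 2 = 0.34657 per h
Dose 1 (60 mg at t=0 h): 60·exp(−0.34657·32) = 0.001 mg/L
Dose 2 (445 mg at t=8 h): 445·exp(−0.34657·24) = 0.109 mg/L
Dose 3 (280 mg at t=16 h): 280·exp(−0.34657·16) = 1.094 mg/L
Dose 4 (325 mg at t=24 h): 325·exp(−0.34657·8) = 20.312 mg/L
C(32) = 0.001 + 0.109 + 1.094 + 20.312 = 21.516 mg/L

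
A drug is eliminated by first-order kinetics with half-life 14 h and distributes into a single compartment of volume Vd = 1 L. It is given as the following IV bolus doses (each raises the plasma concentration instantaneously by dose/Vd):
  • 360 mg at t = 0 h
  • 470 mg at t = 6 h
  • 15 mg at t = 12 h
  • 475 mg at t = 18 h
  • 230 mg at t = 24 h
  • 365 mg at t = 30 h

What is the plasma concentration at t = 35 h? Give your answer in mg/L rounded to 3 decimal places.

803.359 mg/L

k = ln 2 / 14 = 0.04951 per h
Dose 1 (360 mg at t=0 h): 360·exp(−0.04951·35) = 63.640 mg/L
Dose 2 (470 mg at t=6 h): 470·exp(−0.04951·29) = 111.824 mg/L
Dose 3 (15 mg at t=12 h): 15·exp(−0.04951·23) = 4.803 mg/L
Dose 4 (475 mg at t=18 h): 475·exp(−0.04951·17) = 204.719 mg/L
Dose 5 (230 mg at t=24 h): 230·exp(−0.04951·11) = 133.415 mg/L
Dose 6 (365 mg at t=30 h): 365·exp(−0.04951·5) = 284.959 mg/L
C(35) = 63.640 + 111.824 + 4.803 + 204.719 + 133.415 + 284.959 = 803.359 mg/L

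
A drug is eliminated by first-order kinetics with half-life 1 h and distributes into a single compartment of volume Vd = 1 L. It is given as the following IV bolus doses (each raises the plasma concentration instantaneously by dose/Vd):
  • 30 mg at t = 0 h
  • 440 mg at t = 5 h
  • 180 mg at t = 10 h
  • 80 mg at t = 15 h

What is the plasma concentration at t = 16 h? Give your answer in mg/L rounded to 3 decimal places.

43.028 mg/L

k = ln 2 / 1 = 0.69315 per h
Dose 1 (30 mg at t=0 h): 30·exp(−0.69315·16) = 0.000 mg/L
Dose 2 (440 mg at t=5 h): 440·exp(−0.69315·11) = 0.215 mg/L
Dose 3 (180 mg at t=10 h): 180·exp(−0.69315·6) = 2.813 mg/L
Dose 4 (80 mg at t=15 h): 80·exp(−0.69315·1) = 40.000 mg/L
C(16) = 0.000 + 0.215 + 2.813 + 40.000 = 43.028 mg/L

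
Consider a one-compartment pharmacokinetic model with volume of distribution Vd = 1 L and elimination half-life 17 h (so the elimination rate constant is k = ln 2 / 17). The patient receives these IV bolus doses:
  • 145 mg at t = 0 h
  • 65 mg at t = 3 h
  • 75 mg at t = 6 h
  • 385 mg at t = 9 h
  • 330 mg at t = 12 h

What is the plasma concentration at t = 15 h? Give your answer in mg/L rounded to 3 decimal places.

763.927 mg/L

k = ln 2 / 17 = 0.04077 per h
Dose 1 (145 mg at t=0 h): 145·exp(−0.04077·15) = 78.660 mg/L
Dose 2 (65 mg at t=3 h): 65·exp(−0.04077·12) = 39.849 mg/L
Dose 3 (75 mg at t=6 h): 75·exp(−0.04077·9) = 51.963 mg/L
Dose 4 (385 mg at t=9 h): 385·exp(−0.04077·6) = 301.450 mg/L
Dose 5 (330 mg at t=12 h): 330·exp(−0.04077·3) = 292.005 mg/L
C(15) = 78.660 + 39.849 + 51.963 + 301.450 + 292.005 = 763.927 mg/L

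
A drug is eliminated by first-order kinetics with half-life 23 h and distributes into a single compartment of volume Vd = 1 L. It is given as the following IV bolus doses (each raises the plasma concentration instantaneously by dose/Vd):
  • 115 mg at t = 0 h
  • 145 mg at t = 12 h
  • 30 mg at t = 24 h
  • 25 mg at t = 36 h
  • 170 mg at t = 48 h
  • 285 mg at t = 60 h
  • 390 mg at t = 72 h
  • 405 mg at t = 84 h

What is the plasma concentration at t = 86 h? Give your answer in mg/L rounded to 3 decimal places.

k = ln 2 / 23 = 0.03014 per h
Dose 1 (115 mg at t=0 h): 115·exp(−0.03014·86) = 8.612 mg/L
Dose 2 (145 mg at t=12 h): 145·exp(−0.03014·74) = 15.590 mg/L
Dose 3 (30 mg at t=24 h): 30·exp(−0.03014·62) = 4.631 mg/L
Dose 4 (25 mg at t=36 h): 25·exp(−0.03014·50) = 5.540 mg/L
Dose 5 (170 mg at t=48 h): 170·exp(−0.03014·38) = 54.087 mg/L
Dose 6 (285 mg at t=60 h): 285·exp(−0.03014·26) = 130.182 mg/L
Dose 7 (390 mg at t=72 h): 390·exp(−0.03014·14) = 255.758 mg/L
Dose 8 (405 mg at t=84 h): 405·exp(−0.03014·2) = 381.310 mg/L
C(86) = 8.612 + 15.590 + 4.631 + 5.540 + 54.087 + 130.182 + 255.758 + 381.310 = 855.710 mg/L

855.710 mg/L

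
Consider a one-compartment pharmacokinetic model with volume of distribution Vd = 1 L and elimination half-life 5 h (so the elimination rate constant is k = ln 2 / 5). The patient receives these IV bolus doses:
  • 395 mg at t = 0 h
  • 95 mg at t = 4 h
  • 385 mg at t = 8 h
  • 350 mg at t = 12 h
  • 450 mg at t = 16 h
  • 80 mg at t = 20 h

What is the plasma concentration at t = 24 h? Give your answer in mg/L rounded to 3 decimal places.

322.717 mg/L

k = ln 2 / 5 = 0.13863 per h
Dose 1 (395 mg at t=0 h): 395·exp(−0.13863·24) = 14.179 mg/L
Dose 2 (95 mg at t=4 h): 95·exp(−0.13863·20) = 5.938 mg/L
Dose 3 (385 mg at t=8 h): 385·exp(−0.13863·16) = 41.895 mg/L
Dose 4 (350 mg at t=12 h): 350·exp(−0.13863·12) = 66.313 mg/L
Dose 5 (450 mg at t=16 h): 450·exp(−0.13863·8) = 148.445 mg/L
Dose 6 (80 mg at t=20 h): 80·exp(−0.13863·4) = 45.948 mg/L
C(24) = 14.179 + 5.938 + 41.895 + 66.313 + 148.445 + 45.948 = 322.717 mg/L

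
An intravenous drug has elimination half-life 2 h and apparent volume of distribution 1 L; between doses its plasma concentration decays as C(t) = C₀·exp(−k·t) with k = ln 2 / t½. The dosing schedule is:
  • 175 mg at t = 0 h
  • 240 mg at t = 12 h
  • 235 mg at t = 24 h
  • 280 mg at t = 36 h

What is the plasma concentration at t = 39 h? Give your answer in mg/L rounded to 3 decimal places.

100.314 mg/L

k = ln 2 / 2 = 0.34657 per h
Dose 1 (175 mg at t=0 h): 175·exp(−0.34657·39) = 0.000 mg/L
Dose 2 (240 mg at t=12 h): 240·exp(−0.34657·27) = 0.021 mg/L
Dose 3 (235 mg at t=24 h): 235·exp(−0.34657·15) = 1.298 mg/L
Dose 4 (280 mg at t=36 h): 280·exp(−0.34657·3) = 98.995 mg/L
C(39) = 0.000 + 0.021 + 1.298 + 98.995 = 100.314 mg/L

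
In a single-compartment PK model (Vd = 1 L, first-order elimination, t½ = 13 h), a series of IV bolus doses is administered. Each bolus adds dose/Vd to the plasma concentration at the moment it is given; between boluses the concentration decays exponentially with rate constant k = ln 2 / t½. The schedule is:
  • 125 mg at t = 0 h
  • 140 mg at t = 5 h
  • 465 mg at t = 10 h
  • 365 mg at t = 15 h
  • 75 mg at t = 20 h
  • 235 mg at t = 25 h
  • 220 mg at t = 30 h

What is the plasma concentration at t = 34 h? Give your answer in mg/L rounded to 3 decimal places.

670.821 mg/L

k = ln 2 / 13 = 0.05332 per h
Dose 1 (125 mg at t=0 h): 125·exp(−0.05332·34) = 20.399 mg/L
Dose 2 (140 mg at t=5 h): 140·exp(−0.05332·29) = 29.826 mg/L
Dose 3 (465 mg at t=10 h): 465·exp(−0.05332·24) = 129.332 mg/L
Dose 4 (365 mg at t=15 h): 365·exp(−0.05332·19) = 132.534 mg/L
Dose 5 (75 mg at t=20 h): 75·exp(−0.05332·14) = 35.553 mg/L
Dose 6 (235 mg at t=25 h): 235·exp(−0.05332·9) = 145.433 mg/L
Dose 7 (220 mg at t=30 h): 220·exp(−0.05332·4) = 177.745 mg/L
C(34) = 20.399 + 29.826 + 129.332 + 132.534 + 35.553 + 145.433 + 177.745 = 670.821 mg/L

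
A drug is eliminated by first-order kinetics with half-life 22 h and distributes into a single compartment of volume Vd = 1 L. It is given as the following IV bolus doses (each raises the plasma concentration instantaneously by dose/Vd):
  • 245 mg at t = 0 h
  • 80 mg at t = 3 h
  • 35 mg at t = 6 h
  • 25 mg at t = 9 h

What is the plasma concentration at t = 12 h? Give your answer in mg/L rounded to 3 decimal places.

279.832 mg/L

k = ln 2 / 22 = 0.03151 per h
Dose 1 (245 mg at t=0 h): 245·exp(−0.03151·12) = 167.868 mg/L
Dose 2 (80 mg at t=3 h): 80·exp(−0.03151·9) = 60.248 mg/L
Dose 3 (35 mg at t=6 h): 35·exp(−0.03151·6) = 28.971 mg/L
Dose 4 (25 mg at t=9 h): 25·exp(−0.03151·3) = 22.745 mg/L
C(12) = 167.868 + 60.248 + 28.971 + 22.745 = 279.832 mg/L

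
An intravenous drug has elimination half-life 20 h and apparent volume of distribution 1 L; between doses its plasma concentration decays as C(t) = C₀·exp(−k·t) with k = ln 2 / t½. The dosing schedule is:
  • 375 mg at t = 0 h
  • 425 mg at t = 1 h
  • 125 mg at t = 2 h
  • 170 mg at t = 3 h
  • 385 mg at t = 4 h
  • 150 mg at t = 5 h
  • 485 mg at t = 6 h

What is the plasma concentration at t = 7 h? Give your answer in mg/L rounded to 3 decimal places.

k = ln 2 / 20 = 0.03466 per h
Dose 1 (375 mg at t=0 h): 375·exp(−0.03466·7) = 294.219 mg/L
Dose 2 (425 mg at t=1 h): 425·exp(−0.03466·6) = 345.207 mg/L
Dose 3 (125 mg at t=2 h): 125·exp(−0.03466·5) = 105.112 mg/L
Dose 4 (170 mg at t=3 h): 170·exp(−0.03466·4) = 147.994 mg/L
Dose 5 (385 mg at t=4 h): 385·exp(−0.03466·3) = 346.981 mg/L
Dose 6 (150 mg at t=5 h): 150·exp(−0.03466·2) = 139.955 mg/L
Dose 7 (485 mg at t=6 h): 485·exp(−0.03466·1) = 468.479 mg/L
C(7) = 294.219 + 345.207 + 105.112 + 147.994 + 346.981 + 139.955 + 468.479 = 1847.947 mg/L

1847.947 mg/L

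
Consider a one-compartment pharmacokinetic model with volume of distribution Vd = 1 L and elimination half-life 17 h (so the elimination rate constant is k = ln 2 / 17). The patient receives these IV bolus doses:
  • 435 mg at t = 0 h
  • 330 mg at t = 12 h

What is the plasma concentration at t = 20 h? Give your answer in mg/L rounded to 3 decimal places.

430.609 mg/L

k = ln 2 / 17 = 0.04077 per h
Dose 1 (435 mg at t=0 h): 435·exp(−0.04077·20) = 192.458 mg/L
Dose 2 (330 mg at t=12 h): 330·exp(−0.04077·8) = 238.151 mg/L
C(20) = 192.458 + 238.151 = 430.609 mg/L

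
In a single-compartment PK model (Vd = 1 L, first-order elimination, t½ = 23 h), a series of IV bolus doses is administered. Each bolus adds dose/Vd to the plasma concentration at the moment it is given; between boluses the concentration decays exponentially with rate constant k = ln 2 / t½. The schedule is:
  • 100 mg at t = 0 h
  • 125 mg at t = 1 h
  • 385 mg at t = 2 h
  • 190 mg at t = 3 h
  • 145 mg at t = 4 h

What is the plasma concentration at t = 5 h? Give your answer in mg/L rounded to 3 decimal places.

868.117 mg/L

k = ln 2 / 23 = 0.03014 per h
Dose 1 (100 mg at t=0 h): 100·exp(−0.03014·5) = 86.012 mg/L
Dose 2 (125 mg at t=1 h): 125·exp(−0.03014·4) = 110.804 mg/L
Dose 3 (385 mg at t=2 h): 385·exp(−0.03014·3) = 351.719 mg/L
Dose 4 (190 mg at t=3 h): 190·exp(−0.03014·2) = 178.886 mg/L
Dose 5 (145 mg at t=4 h): 145·exp(−0.03014·1) = 140.695 mg/L
C(5) = 86.012 + 110.804 + 351.719 + 178.886 + 140.695 = 868.117 mg/L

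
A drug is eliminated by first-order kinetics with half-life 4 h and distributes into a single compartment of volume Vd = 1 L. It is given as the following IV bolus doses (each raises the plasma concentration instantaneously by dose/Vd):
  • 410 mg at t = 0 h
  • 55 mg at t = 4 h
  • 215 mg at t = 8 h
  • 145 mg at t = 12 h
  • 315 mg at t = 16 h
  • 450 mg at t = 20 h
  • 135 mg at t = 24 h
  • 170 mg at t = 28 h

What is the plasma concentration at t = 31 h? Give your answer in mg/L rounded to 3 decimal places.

k = ln 2 / 4 = 0.17329 per h
Dose 1 (410 mg at t=0 h): 410·exp(−0.17329·31) = 1.905 mg/L
Dose 2 (55 mg at t=4 h): 55·exp(−0.17329·27) = 0.511 mg/L
Dose 3 (215 mg at t=8 h): 215·exp(−0.17329·23) = 3.995 mg/L
Dose 4 (145 mg at t=12 h): 145·exp(−0.17329·19) = 5.389 mg/L
Dose 5 (315 mg at t=16 h): 315·exp(−0.17329·15) = 23.413 mg/L
Dose 6 (450 mg at t=20 h): 450·exp(−0.17329·11) = 66.893 mg/L
Dose 7 (135 mg at t=24 h): 135·exp(−0.17329·7) = 40.136 mg/L
Dose 8 (170 mg at t=28 h): 170·exp(−0.17329·3) = 101.083 mg/L
C(31) = 1.905 + 0.511 + 3.995 + 5.389 + 23.413 + 66.893 + 40.136 + 101.083 = 243.323 mg/L

243.323 mg/L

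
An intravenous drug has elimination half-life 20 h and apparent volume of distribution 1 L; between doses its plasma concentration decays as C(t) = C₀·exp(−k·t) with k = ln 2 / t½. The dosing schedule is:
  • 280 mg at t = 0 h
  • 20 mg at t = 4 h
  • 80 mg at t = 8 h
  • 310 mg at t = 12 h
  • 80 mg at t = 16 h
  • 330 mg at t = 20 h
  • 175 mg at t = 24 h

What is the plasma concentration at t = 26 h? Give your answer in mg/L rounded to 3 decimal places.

k = ln 2 / 20 = 0.03466 per h
Dose 1 (280 mg at t=0 h): 280·exp(−0.03466·26) = 113.715 mg/L
Dose 2 (20 mg at t=4 h): 20·exp(−0.03466·22) = 9.330 mg/L
Dose 3 (80 mg at t=8 h): 80·exp(−0.03466·18) = 42.871 mg/L
Dose 4 (310 mg at t=12 h): 310·exp(−0.03466·14) = 190.827 mg/L
Dose 5 (80 mg at t=16 h): 80·exp(−0.03466·10) = 56.569 mg/L
Dose 6 (330 mg at t=20 h): 330·exp(−0.03466·6) = 268.043 mg/L
Dose 7 (175 mg at t=24 h): 175·exp(−0.03466·2) = 163.281 mg/L
C(26) = 113.715 + 9.330 + 42.871 + 190.827 + 56.569 + 268.043 + 163.281 = 844.637 mg/L

844.637 mg/L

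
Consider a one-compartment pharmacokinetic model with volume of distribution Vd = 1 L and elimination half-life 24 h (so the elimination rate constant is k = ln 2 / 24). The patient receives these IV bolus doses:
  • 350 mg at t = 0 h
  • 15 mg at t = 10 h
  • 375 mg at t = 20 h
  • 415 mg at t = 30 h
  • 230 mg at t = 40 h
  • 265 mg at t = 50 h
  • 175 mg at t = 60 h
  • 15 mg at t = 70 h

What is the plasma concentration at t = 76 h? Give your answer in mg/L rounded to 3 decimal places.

k = ln 2 / 24 = 0.02888 per h
Dose 1 (350 mg at t=0 h): 350·exp(−0.02888·76) = 38.977 mg/L
Dose 2 (15 mg at t=10 h): 15·exp(−0.02888·66) = 2.230 mg/L
Dose 3 (375 mg at t=20 h): 375·exp(−0.02888·56) = 74.409 mg/L
Dose 4 (415 mg at t=30 h): 415·exp(−0.02888·46) = 109.919 mg/L
Dose 5 (230 mg at t=40 h): 230·exp(−0.02888·36) = 81.317 mg/L
Dose 6 (265 mg at t=50 h): 265·exp(−0.02888·26) = 125.063 mg/L
Dose 7 (175 mg at t=60 h): 175·exp(−0.02888·16) = 110.243 mg/L
Dose 8 (15 mg at t=70 h): 15·exp(−0.02888·6) = 12.613 mg/L
C(76) = 38.977 + 2.230 + 74.409 + 109.919 + 81.317 + 125.063 + 110.243 + 12.613 = 554.772 mg/L

554.772 mg/L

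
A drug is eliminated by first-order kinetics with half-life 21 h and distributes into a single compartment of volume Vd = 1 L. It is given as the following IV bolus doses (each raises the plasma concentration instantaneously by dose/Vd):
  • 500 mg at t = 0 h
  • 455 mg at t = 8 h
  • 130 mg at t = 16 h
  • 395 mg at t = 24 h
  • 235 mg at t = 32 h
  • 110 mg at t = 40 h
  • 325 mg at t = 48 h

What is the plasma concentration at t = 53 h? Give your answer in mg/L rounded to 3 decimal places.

k = ln 2 / 21 = 0.03301 per h
Dose 1 (500 mg at t=0 h): 500·exp(−0.03301·53) = 86.942 mg/L
Dose 2 (455 mg at t=8 h): 455·exp(−0.03301·45) = 103.026 mg/L
Dose 3 (130 mg at t=16 h): 130·exp(−0.03301·37) = 38.332 mg/L
Dose 4 (395 mg at t=24 h): 395·exp(−0.03301·29) = 151.666 mg/L
Dose 5 (235 mg at t=32 h): 235·exp(−0.03301·21) = 117.500 mg/L
Dose 6 (110 mg at t=40 h): 110·exp(−0.03301·13) = 71.621 mg/L
Dose 7 (325 mg at t=48 h): 325·exp(−0.03301·5) = 275.556 mg/L
C(53) = 86.942 + 103.026 + 38.332 + 151.666 + 117.500 + 71.621 + 275.556 = 844.642 mg/L

844.642 mg/L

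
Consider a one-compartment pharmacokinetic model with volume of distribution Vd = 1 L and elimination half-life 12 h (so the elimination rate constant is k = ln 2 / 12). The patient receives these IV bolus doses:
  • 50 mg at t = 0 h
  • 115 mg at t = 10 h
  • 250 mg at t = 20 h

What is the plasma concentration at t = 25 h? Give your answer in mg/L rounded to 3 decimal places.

247.438 mg/L

k = ln 2 / 12 = 0.05776 per h
Dose 1 (50 mg at t=0 h): 50·exp(−0.05776·25) = 11.798 mg/L
Dose 2 (115 mg at t=10 h): 115·exp(−0.05776·15) = 48.352 mg/L
Dose 3 (250 mg at t=20 h): 250·exp(−0.05776·5) = 187.288 mg/L
C(25) = 11.798 + 48.352 + 187.288 = 247.438 mg/L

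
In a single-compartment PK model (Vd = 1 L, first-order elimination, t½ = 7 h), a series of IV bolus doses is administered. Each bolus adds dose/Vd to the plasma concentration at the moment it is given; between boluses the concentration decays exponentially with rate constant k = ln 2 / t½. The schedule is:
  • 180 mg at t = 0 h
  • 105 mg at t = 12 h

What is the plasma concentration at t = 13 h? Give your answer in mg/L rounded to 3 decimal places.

k = ln 2 / 7 = 0.09902 per h
Dose 1 (180 mg at t=0 h): 180·exp(−0.09902·13) = 49.684 mg/L
Dose 2 (105 mg at t=12 h): 105·exp(−0.09902·1) = 95.101 mg/L
C(13) = 49.684 + 95.101 = 144.785 mg/L

144.785 mg/L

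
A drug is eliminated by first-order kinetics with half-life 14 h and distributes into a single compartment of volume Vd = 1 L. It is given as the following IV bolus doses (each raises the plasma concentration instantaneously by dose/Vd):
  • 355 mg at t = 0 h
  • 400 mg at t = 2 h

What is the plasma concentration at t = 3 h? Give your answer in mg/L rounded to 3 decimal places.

686.678 mg/L

k = ln 2 / 14 = 0.04951 per h
Dose 1 (355 mg at t=0 h): 355·exp(−0.04951·3) = 306.000 mg/L
Dose 2 (400 mg at t=2 h): 400·exp(−0.04951·1) = 380.678 mg/L
C(3) = 306.000 + 380.678 = 686.678 mg/L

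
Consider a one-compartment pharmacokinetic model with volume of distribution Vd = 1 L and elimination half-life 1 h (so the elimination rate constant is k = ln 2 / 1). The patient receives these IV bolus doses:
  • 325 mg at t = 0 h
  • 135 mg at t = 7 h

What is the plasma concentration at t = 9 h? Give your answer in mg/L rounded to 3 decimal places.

k = ln 2 / 1 = 0.69315 per h
Dose 1 (325 mg at t=0 h): 325·exp(−0.69315·9) = 0.635 mg/L
Dose 2 (135 mg at t=7 h): 135·exp(−0.69315·2) = 33.750 mg/L
C(9) = 0.635 + 33.750 = 34.385 mg/L

34.385 mg/L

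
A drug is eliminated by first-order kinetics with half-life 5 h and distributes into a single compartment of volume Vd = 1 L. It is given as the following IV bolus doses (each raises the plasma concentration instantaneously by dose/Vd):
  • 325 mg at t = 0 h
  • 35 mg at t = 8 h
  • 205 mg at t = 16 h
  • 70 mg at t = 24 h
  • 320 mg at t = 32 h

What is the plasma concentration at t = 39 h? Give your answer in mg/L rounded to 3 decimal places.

k = ln 2 / 5 = 0.13863 per h
Dose 1 (325 mg at t=0 h): 325·exp(−0.13863·39) = 1.458 mg/L
Dose 2 (35 mg at t=8 h): 35·exp(−0.13863·31) = 0.476 mg/L
Dose 3 (205 mg at t=16 h): 205·exp(−0.13863·23) = 8.453 mg/L
Dose 4 (70 mg at t=24 h): 70·exp(−0.13863·15) = 8.750 mg/L
Dose 5 (320 mg at t=32 h): 320·exp(−0.13863·7) = 121.257 mg/L
C(39) = 1.458 + 0.476 + 8.453 + 8.750 + 121.257 = 140.395 mg/L

140.395 mg/L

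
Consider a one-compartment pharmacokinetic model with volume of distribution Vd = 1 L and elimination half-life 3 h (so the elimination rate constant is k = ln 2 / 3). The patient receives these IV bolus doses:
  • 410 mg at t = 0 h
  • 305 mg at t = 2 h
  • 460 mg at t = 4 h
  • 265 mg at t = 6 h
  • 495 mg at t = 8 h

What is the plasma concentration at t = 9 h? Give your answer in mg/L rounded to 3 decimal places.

k = ln 2 / 3 = 0.23105 per h
Dose 1 (410 mg at t=0 h): 410·exp(−0.23105·9) = 51.250 mg/L
Dose 2 (305 mg at t=2 h): 305·exp(−0.23105·7) = 60.520 mg/L
Dose 3 (460 mg at t=4 h): 460·exp(−0.23105·5) = 144.891 mg/L
Dose 4 (265 mg at t=6 h): 265·exp(−0.23105·3) = 132.500 mg/L
Dose 5 (495 mg at t=8 h): 495·exp(−0.23105·1) = 392.882 mg/L
C(9) = 51.250 + 60.520 + 144.891 + 132.500 + 392.882 = 782.042 mg/L

782.042 mg/L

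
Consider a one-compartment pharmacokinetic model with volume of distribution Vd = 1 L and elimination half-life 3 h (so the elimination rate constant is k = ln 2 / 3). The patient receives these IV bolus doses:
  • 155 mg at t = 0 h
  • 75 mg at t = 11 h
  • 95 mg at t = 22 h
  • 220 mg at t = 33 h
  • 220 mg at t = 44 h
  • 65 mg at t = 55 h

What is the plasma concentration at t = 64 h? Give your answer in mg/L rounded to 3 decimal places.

k = ln 2 / 3 = 0.23105 per h
Dose 1 (155 mg at t=0 h): 155·exp(−0.23105·64) = 0.000 mg/L
Dose 2 (75 mg at t=11 h): 75·exp(−0.23105·53) = 0.000 mg/L
Dose 3 (95 mg at t=22 h): 95·exp(−0.23105·42) = 0.006 mg/L
Dose 4 (220 mg at t=33 h): 220·exp(−0.23105·31) = 0.171 mg/L
Dose 5 (220 mg at t=44 h): 220·exp(−0.23105·20) = 2.165 mg/L
Dose 6 (65 mg at t=55 h): 65·exp(−0.23105·9) = 8.125 mg/L
C(64) = 0.000 + 0.000 + 0.006 + 0.171 + 2.165 + 8.125 = 10.467 mg/L

10.467 mg/L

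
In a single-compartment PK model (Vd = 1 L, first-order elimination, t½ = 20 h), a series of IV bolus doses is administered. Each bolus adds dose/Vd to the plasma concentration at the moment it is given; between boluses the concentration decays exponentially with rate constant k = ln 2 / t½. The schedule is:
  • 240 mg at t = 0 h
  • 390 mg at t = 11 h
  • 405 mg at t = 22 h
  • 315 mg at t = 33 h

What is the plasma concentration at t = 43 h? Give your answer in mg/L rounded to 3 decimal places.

601.068 mg/L

k = ln 2 / 20 = 0.03466 per h
Dose 1 (240 mg at t=0 h): 240·exp(−0.03466·43) = 54.075 mg/L
Dose 2 (390 mg at t=11 h): 390·exp(−0.03466·32) = 128.652 mg/L
Dose 3 (405 mg at t=22 h): 405·exp(−0.03466·21) = 195.602 mg/L
Dose 4 (315 mg at t=33 h): 315·exp(−0.03466·10) = 222.739 mg/L
C(43) = 54.075 + 128.652 + 195.602 + 222.739 = 601.068 mg/L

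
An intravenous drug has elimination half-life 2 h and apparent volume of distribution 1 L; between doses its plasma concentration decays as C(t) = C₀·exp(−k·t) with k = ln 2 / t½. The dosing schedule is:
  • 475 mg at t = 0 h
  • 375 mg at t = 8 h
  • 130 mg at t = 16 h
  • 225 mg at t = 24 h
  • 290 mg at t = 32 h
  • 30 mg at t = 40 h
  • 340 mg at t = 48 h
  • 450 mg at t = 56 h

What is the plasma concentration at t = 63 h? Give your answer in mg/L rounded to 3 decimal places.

41.670 mg/L

k = ln 2 / 2 = 0.34657 per h
Dose 1 (475 mg at t=0 h): 475·exp(−0.34657·63) = 0.000 mg/L
Dose 2 (375 mg at t=8 h): 375·exp(−0.34657·55) = 0.000 mg/L
Dose 3 (130 mg at t=16 h): 130·exp(−0.34657·47) = 0.000 mg/L
Dose 4 (225 mg at t=24 h): 225·exp(−0.34657·39) = 0.000 mg/L
Dose 5 (290 mg at t=32 h): 290·exp(−0.34657·31) = 0.006 mg/L
Dose 6 (30 mg at t=40 h): 30·exp(−0.34657·23) = 0.010 mg/L
Dose 7 (340 mg at t=48 h): 340·exp(−0.34657·15) = 1.878 mg/L
Dose 8 (450 mg at t=56 h): 450·exp(−0.34657·7) = 39.775 mg/L
C(63) = 0.000 + 0.000 + 0.000 + 0.000 + 0.006 + 0.010 + 1.878 + 39.775 = 41.670 mg/L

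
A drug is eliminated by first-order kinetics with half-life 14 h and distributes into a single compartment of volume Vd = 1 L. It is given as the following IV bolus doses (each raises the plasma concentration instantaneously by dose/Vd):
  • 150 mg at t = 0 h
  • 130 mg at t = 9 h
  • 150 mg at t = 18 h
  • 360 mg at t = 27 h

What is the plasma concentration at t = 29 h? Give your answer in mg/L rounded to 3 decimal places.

k = ln 2 / 14 = 0.04951 per h
Dose 1 (150 mg at t=0 h): 150·exp(−0.04951·29) = 35.689 mg/L
Dose 2 (130 mg at t=9 h): 130·exp(−0.04951·20) = 48.295 mg/L
Dose 3 (150 mg at t=18 h): 150·exp(−0.04951·11) = 87.010 mg/L
Dose 4 (360 mg at t=27 h): 360·exp(−0.04951·2) = 326.061 mg/L
C(29) = 35.689 + 48.295 + 87.010 + 326.061 = 497.054 mg/L

497.054 mg/L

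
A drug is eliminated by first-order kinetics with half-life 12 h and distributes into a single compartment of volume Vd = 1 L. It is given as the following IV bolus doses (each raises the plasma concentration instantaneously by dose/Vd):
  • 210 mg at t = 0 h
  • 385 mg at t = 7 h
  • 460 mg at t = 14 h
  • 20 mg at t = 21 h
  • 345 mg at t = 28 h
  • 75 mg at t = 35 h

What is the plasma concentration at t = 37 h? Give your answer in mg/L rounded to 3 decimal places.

494.567 mg/L

k = ln 2 / 12 = 0.05776 per h
Dose 1 (210 mg at t=0 h): 210·exp(−0.05776·37) = 24.777 mg/L
Dose 2 (385 mg at t=7 h): 385·exp(−0.05776·30) = 68.059 mg/L
Dose 3 (460 mg at t=14 h): 460·exp(−0.05776·23) = 121.838 mg/L
Dose 4 (20 mg at t=21 h): 20·exp(−0.05776·16) = 7.937 mg/L
Dose 5 (345 mg at t=28 h): 345·exp(−0.05776·9) = 205.138 mg/L
Dose 6 (75 mg at t=35 h): 75·exp(−0.05776·2) = 66.817 mg/L
C(37) = 24.777 + 68.059 + 121.838 + 7.937 + 205.138 + 66.817 = 494.567 mg/L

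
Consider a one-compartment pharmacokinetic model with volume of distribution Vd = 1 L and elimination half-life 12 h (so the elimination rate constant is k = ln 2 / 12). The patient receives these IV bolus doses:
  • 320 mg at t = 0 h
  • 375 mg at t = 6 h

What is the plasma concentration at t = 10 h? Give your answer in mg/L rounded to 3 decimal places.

477.232 mg/L

k = ln 2 / 12 = 0.05776 per h
Dose 1 (320 mg at t=0 h): 320·exp(−0.05776·10) = 179.594 mg/L
Dose 2 (375 mg at t=6 h): 375·exp(−0.05776·4) = 297.638 mg/L
C(10) = 179.594 + 297.638 = 477.232 mg/L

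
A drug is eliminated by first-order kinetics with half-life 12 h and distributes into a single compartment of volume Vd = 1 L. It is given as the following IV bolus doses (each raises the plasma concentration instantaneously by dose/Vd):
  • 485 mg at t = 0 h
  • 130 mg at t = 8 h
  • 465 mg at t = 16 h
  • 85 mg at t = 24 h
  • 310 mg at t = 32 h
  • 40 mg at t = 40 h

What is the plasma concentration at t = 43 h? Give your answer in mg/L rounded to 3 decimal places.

k = ln 2 / 12 = 0.05776 per h
Dose 1 (485 mg at t=0 h): 485·exp(−0.05776·43) = 40.462 mg/L
Dose 2 (130 mg at t=8 h): 130·exp(−0.05776·35) = 17.216 mg/L
Dose 3 (465 mg at t=16 h): 465·exp(−0.05776·27) = 97.754 mg/L
Dose 4 (85 mg at t=24 h): 85·exp(−0.05776·19) = 28.365 mg/L
Dose 5 (310 mg at t=32 h): 310·exp(−0.05776·11) = 164.217 mg/L
Dose 6 (40 mg at t=40 h): 40·exp(−0.05776·3) = 33.636 mg/L
C(43) = 40.462 + 17.216 + 97.754 + 28.365 + 164.217 + 33.636 = 381.651 mg/L

381.651 mg/L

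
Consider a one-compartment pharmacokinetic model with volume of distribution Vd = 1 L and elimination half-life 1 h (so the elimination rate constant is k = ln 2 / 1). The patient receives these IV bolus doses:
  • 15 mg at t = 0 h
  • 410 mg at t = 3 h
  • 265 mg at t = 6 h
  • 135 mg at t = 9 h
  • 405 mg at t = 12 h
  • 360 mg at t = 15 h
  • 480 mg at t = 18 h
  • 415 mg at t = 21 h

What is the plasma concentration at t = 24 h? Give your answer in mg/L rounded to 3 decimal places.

k = ln 2 / 1 = 0.69315 per h
Dose 1 (15 mg at t=0 h): 15·exp(−0.69315·24) = 0.000 mg/L
Dose 2 (410 mg at t=3 h): 410·exp(−0.69315·21) = 0.000 mg/L
Dose 3 (265 mg at t=6 h): 265·exp(−0.69315·18) = 0.001 mg/L
Dose 4 (135 mg at t=9 h): 135·exp(−0.69315·15) = 0.004 mg/L
Dose 5 (405 mg at t=12 h): 405·exp(−0.69315·12) = 0.099 mg/L
Dose 6 (360 mg at t=15 h): 360·exp(−0.69315·9) = 0.703 mg/L
Dose 7 (480 mg at t=18 h): 480·exp(−0.69315·6) = 7.500 mg/L
Dose 8 (415 mg at t=21 h): 415·exp(−0.69315·3) = 51.875 mg/L
C(24) = 0.000 + 0.000 + 0.001 + 0.004 + 0.099 + 0.703 + 7.500 + 51.875 = 60.182 mg/L

60.182 mg/L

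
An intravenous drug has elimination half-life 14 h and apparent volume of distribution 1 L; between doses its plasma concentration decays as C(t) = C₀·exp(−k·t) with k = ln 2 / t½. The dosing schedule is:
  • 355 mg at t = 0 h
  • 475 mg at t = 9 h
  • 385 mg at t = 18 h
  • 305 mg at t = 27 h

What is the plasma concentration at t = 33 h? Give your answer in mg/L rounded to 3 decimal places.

k = ln 2 / 14 = 0.04951 per h
Dose 1 (355 mg at t=0 h): 355·exp(−0.04951·33) = 69.288 mg/L
Dose 2 (475 mg at t=9 h): 475·exp(−0.04951·24) = 144.758 mg/L
Dose 3 (385 mg at t=18 h): 385·exp(−0.04951·15) = 183.201 mg/L
Dose 4 (305 mg at t=27 h): 305·exp(−0.04951·6) = 226.614 mg/L
C(33) = 69.288 + 144.758 + 183.201 + 226.614 = 623.861 mg/L

623.861 mg/L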